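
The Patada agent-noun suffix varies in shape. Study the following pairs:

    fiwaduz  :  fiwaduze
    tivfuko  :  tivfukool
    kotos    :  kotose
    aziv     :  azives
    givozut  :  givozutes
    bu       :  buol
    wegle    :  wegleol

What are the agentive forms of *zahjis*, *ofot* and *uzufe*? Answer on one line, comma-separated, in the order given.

The pattern is sibilance of the final sound: -e when the stem ends in a sibilant (*fiwaduz*, *kotos*); -es when the stem ends in a non-sibilant consonant (*aziv*, *givozut*); -ol when the stem ends in a vowel (*tivfuko*, *bu*, *wegle*).
The final sound of *zahjis* is /s/, which is a sibilant, so the suffix is -e, giving *zahjise*.
The final sound of *ofot* is /t/, which is a non-sibilant consonant, so the suffix is -es, giving *ofotes*.
*uzufe* — final sound /e/ (a vowel) → -ol → *uzufeol*.

zahjise, ofotes, uzufeol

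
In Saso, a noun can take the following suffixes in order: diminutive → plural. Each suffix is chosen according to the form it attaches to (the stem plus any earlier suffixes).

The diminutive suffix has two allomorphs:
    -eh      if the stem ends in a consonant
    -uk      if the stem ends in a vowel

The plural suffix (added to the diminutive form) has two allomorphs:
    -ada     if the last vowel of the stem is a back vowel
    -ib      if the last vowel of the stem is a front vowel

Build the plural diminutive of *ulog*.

ulogehib

*ulog*: final sound = /g/, a consonant → -eh → *ulogeh*.
The diminutive form *ulogeh*: last vowel = /e/, a front vowel → -ib → *ulogehib*.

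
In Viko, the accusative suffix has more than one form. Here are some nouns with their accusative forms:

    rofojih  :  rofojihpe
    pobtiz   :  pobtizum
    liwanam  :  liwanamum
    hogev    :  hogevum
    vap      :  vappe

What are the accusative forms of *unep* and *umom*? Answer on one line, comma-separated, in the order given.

The alternation tracks the final consonant of the stem — -pe when the stem ends in a voiceless consonant (*rofojih*, *vap*); -um when the stem ends in a voiced consonant (*pobtiz*, *liwanam*, *hogev*).
*unep*: final consonant = /p/, voiceless → -pe → *uneppe*.
Since the final consonant of *umom* is /m/ (voiced), it takes -um, giving *umomum*.

uneppe, umomum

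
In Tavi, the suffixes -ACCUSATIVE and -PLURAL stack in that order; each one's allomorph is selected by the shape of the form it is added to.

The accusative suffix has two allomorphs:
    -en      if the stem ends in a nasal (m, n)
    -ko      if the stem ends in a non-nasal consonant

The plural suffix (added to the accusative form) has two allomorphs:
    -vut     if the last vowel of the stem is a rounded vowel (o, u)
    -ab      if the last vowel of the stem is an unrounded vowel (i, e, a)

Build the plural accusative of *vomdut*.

*vomdut* — final consonant /t/ (non-nasal) → -ko → *vomdutko*.
The accusative form *vomdutko* — last vowel /o/ (a rounded vowel) → -vut → *vomdutkovut*.

vomdutkovut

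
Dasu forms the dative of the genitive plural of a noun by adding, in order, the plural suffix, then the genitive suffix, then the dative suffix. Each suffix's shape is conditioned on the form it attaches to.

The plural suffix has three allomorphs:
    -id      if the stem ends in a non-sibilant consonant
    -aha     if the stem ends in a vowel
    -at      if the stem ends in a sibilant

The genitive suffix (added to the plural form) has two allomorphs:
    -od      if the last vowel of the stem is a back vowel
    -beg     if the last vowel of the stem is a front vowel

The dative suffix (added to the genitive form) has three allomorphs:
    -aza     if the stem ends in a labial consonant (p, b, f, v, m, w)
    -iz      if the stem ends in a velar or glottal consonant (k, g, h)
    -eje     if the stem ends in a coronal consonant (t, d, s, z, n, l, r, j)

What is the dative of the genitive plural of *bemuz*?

*bemuz*: final sound = /z/, a sibilant → -at → *bemuzat*.
The plural form *bemuzat*: last vowel = /a/, a back vowel → -od → *bemuzatod*.
The genitive form *bemuzatod*: final consonant = /d/, coronal → -eje → *bemuzatodeje*.

bemuzatodeje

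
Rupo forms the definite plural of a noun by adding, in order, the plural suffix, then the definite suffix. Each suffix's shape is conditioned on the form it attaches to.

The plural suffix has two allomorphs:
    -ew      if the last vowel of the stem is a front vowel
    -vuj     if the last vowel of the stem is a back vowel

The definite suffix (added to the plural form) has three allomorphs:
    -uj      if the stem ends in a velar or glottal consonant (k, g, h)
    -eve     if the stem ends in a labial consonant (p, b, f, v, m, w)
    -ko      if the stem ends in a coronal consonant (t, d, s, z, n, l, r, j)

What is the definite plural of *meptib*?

meptibeweve

*meptib*: last vowel = /i/, a front vowel → -ew → *meptibew*.
Since the final consonant of the plural form *meptibew* is /w/ (labial), it takes -eve, giving *meptibeweve*.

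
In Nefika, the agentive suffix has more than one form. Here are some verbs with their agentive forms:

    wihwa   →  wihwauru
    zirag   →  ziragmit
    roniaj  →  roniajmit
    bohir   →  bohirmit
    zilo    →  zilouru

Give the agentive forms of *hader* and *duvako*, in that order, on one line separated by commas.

hadermit, duvakouru

Looking at the final sound of each stem: -mit when the stem ends in a consonant (*zirag*, *roniaj*, *bohir*); -uru when the stem ends in a vowel (*wihwa*, *zilo*).
The final sound of *hader* is /r/, which is a consonant, so the suffix is -mit, giving *hadermit*.
Since the final sound of *duvako* is /o/ (a vowel), it takes -uru, giving *duvakouru*.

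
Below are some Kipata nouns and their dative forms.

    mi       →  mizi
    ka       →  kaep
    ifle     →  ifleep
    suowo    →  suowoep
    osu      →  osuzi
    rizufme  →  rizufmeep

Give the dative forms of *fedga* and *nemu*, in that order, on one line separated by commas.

Looking at the last vowel of each stem: -zi when the last vowel of the stem is a high vowel (*mi*, *osu*); -ep when the last vowel of the stem is a non-high vowel (*ka*, *ifle*, *suowo*, *rizufme*).
The last vowel of *fedga* is /a/, which is a non-high vowel, so the suffix is -ep, giving *fedgaep*.
*nemu*: last vowel = /u/, a high vowel → -zi → *nemuzi*.

fedgaep, nemuzi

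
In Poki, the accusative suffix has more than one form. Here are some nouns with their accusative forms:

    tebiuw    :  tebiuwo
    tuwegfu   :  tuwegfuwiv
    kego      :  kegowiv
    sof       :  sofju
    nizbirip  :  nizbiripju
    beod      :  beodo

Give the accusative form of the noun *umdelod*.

umdelodo

The alternation tracks the final sound of the stem — -ju when the stem ends in a voiceless consonant (*sof*, *nizbirip*); -o when the stem ends in a voiced consonant (*tebiuw*, *beod*); -wiv when the stem ends in a vowel (*tuwegfu*, *kego*).
*umdelod*: final sound = /d/, a voiced consonant → -o → *umdelodo*.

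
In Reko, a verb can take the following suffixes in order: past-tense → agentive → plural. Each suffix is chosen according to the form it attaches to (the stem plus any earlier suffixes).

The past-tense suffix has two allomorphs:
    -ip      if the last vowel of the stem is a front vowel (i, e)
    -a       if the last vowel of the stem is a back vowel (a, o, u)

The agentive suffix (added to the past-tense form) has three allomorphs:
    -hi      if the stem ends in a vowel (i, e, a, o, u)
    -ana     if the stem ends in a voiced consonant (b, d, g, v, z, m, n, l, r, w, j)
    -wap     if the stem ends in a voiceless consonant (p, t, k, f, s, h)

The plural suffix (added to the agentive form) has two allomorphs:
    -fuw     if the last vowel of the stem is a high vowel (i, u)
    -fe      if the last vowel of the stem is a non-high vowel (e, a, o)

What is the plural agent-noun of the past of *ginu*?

*ginu*: last vowel = /u/, a back vowel → -a → *ginua*.
The past-tense form *ginua*: final sound = /a/, a vowel → -hi → *ginuahi*.
Since the last vowel of the agentive form *ginuahi* is /i/ (a high vowel), it takes -fuw, giving *ginuahifuw*.

ginuahifuw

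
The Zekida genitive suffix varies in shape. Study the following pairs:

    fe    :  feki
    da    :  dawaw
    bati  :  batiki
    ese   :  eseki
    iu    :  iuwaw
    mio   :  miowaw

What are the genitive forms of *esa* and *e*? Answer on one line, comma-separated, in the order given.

esawaw, eki

The pattern is front/back vowel harmony: -ki when the last vowel of the stem is a front vowel (*fe*, *bati*, *ese*); -waw when the last vowel of the stem is a back vowel (*da*, *iu*, *mio*).
Since the last vowel of *esa* is /a/ (a back vowel), it takes -waw, giving *esawaw*.
Since the last vowel of *e* is /e/ (a front vowel), it takes -ki, giving *eki*.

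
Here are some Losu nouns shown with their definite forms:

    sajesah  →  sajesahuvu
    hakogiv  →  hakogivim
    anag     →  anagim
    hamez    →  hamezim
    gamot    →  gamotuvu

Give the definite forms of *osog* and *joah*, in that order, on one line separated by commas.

The pattern is voicing of the final consonant: -uvu when the stem ends in a voiceless consonant (*sajesah*, *gamot*); -im when the stem ends in a voiced consonant (*hakogiv*, *anag*, *hamez*).
The final consonant of *osog* is /g/, which is voiced, so the suffix is -im, giving *osogim*.
*joah*: final consonant = /h/, voiceless → -uvu → *joahuvu*.

osogim, joahuvu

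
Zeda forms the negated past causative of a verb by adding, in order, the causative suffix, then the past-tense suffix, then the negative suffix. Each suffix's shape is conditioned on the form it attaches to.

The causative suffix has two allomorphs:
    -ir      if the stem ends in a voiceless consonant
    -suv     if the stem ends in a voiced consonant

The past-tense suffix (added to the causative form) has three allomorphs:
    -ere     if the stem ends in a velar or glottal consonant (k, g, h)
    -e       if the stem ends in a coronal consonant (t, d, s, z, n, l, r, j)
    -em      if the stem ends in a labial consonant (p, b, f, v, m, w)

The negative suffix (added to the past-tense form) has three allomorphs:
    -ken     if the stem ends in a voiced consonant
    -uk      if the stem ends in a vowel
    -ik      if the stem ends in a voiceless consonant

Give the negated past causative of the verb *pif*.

pifireuk

*pif*: final consonant = /f/, voiceless → -ir → *pifir*.
The causative form *pifir* — final consonant /r/ (coronal) → -e → *pifire*.
The final sound of the past-tense form *pifire* is /e/, which is a vowel, so the negative suffix is -uk, giving *pifireuk*.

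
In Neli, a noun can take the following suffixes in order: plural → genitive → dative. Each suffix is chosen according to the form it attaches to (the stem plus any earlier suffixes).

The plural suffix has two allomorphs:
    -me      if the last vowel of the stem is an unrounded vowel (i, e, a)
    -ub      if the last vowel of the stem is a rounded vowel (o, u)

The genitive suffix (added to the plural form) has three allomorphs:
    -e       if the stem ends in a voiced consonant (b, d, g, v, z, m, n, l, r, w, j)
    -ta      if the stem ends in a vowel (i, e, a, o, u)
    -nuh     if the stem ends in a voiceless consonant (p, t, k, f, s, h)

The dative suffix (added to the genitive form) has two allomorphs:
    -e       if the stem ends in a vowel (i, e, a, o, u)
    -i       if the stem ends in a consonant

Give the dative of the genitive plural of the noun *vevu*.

The last vowel of *vevu* is /u/, which is a rounded vowel, so the plural suffix is -ub, giving *vevuub*.
The final sound of the plural form *vevuub* is /b/, which is a voiced consonant, so the genitive suffix is -e, giving *vevuube*.
Since the final sound of the genitive form *vevuube* is /e/ (a vowel), it takes -e, giving *vevuubee*.

vevuubee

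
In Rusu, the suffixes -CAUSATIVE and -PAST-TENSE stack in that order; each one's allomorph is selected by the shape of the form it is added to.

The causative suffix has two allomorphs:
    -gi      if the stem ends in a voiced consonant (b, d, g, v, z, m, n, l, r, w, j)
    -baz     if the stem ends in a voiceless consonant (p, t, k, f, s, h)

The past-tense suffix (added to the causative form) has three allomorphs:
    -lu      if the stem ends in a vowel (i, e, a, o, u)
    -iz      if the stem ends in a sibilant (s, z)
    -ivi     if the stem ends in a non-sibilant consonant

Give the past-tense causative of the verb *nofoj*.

*nofoj*: final consonant = /j/, voiced → -gi → *nofojgi*.
Since the final sound of the causative form *nofojgi* is /i/ (a vowel), it takes -lu, giving *nofojgilu*.

nofojgilu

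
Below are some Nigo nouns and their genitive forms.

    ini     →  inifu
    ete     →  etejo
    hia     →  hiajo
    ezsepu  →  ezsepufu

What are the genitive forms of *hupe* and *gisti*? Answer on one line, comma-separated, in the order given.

The alternation tracks the last vowel of the stem — -fu when the last vowel of the stem is a high vowel (*ini*, *ezsepu*); -jo when the last vowel of the stem is a non-high vowel (*ete*, *hia*).
Since the last vowel of *hupe* is /e/ (a non-high vowel), it takes -jo, giving *hupejo*.
*gisti* — last vowel /i/ (a high vowel) → -fu → *gistifu*.

hupejo, gistifu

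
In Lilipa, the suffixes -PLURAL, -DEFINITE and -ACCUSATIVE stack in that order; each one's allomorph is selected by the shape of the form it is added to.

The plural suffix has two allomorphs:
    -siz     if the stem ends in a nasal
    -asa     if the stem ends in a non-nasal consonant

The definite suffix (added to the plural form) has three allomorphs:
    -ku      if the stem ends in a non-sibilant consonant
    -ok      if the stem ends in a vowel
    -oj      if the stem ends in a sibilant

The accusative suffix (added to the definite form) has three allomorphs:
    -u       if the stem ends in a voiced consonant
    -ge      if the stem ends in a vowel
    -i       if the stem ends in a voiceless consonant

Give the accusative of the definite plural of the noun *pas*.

The final consonant of *pas* is /s/, which is non-nasal, so the plural suffix is -asa, giving *pasasa*.
Since the final sound of the plural form *pasasa* is /a/ (a vowel), it takes -ok, giving *pasasaok*.
Since the final sound of the definite form *pasasaok* is /k/ (a voiceless consonant), it takes -i, giving *pasasaoki*.

pasasaoki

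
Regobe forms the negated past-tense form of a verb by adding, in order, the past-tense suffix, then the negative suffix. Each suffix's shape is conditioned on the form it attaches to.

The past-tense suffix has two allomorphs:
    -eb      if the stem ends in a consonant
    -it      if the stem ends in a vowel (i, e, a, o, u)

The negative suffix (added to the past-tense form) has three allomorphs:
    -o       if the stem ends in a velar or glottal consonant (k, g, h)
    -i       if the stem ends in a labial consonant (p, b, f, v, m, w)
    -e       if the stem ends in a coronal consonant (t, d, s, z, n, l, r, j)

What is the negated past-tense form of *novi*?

noviite

*novi*: final sound = /i/, a vowel → -it → *noviit*.
Since the final consonant of the past-tense form *noviit* is /t/ (coronal), it takes -e, giving *noviite*.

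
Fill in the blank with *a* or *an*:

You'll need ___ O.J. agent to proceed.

an

The indefinite article is chosen by the initial *sound* of the following word, not its spelling.
The initialism *O.J.* is read letter by letter; the first letter, O, is pronounced /oʊ/, which begins with a vowel sound.
So the article is *an*: You'll need an O.J. agent to proceed.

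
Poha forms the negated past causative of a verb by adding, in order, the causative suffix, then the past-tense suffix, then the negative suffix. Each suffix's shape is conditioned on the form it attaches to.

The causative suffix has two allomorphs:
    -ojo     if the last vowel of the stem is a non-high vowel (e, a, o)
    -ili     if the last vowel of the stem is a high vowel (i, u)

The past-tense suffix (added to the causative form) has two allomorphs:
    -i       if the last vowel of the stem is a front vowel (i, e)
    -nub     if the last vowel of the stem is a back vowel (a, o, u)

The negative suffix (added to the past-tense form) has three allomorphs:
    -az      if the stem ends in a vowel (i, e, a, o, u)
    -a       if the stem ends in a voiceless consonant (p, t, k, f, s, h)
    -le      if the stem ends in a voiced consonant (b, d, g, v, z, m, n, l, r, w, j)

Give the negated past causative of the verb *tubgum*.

tubgumiliiaz

*tubgum*: last vowel = /u/, a high vowel → -ili → *tubgumili*.
The causative form *tubgumili* — last vowel /i/ (a front vowel) → -i → *tubgumilii*.
Since the final sound of the past-tense form *tubgumilii* is /i/ (a vowel), it takes -az, giving *tubgumiliiaz*.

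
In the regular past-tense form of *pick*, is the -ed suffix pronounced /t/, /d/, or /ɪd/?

/t/

The stem *pick* ends in a voiceless consonant other than /t/.
The -ed suffix is realized as /ɪd/ after /t, d/; as /t/ after other voiceless consonants; and as /d/ after other voiced sounds.
So -ed on *pick* is pronounced /t/.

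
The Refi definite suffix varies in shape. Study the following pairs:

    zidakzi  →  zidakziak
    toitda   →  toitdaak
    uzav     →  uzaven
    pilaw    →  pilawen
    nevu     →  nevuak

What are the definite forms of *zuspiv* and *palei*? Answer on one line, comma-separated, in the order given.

zuspiven, paleiak

The pattern is consonant vs. vowel: -en when the stem ends in a consonant (*uzav*, *pilaw*); -ak when the stem ends in a vowel (*zidakzi*, *toitda*, *nevu*).
The final sound of *zuspiv* is /v/, which is a consonant, so the suffix is -en, giving *zuspiven*.
*palei*: final sound = /i/, a vowel → -ak → *paleiak*.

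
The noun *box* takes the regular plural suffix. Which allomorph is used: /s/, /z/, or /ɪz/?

The stem *box* ends in a sibilant (/s, z, ʃ, ʒ, tʃ, dʒ/).
The plural suffix surfaces as /ɪz/ after sibilants, /s/ after other voiceless consonants, and /z/ after other voiced sounds.
So the plural -s on *box* is pronounced /ɪz/.

/ɪz/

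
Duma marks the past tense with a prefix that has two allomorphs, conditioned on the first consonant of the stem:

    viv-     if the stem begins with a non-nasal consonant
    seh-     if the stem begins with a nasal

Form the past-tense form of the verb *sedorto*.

vivsedorto

The first consonant of *sedorto* is /s/, which is non-nasal, so the prefix is viv-, giving *vivsedorto*.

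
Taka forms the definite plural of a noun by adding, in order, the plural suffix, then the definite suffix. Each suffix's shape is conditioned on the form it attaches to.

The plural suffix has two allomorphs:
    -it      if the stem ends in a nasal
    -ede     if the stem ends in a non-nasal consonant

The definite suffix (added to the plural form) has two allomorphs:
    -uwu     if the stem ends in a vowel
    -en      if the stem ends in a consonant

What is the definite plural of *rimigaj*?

*rimigaj* — final consonant /j/ (non-nasal) → -ede → *rimigajede*.
The plural form *rimigajede*: final sound = /e/, a vowel → -uwu → *rimigajedeuwu*.

rimigajedeuwu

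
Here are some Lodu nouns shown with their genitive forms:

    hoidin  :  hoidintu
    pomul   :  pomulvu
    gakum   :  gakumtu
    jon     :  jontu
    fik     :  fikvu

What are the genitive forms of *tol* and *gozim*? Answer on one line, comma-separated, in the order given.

The alternation tracks the final consonant of the stem — -tu when the stem ends in a nasal (*hoidin*, *gakum*, *jon*); -vu when the stem ends in a non-nasal consonant (*pomul*, *fik*).
*tol*: final consonant = /l/, non-nasal → -vu → *tolvu*.
The final consonant of *gozim* is /m/, which is a nasal, so the suffix is -tu, giving *gozimtu*.

tolvu, gozimtu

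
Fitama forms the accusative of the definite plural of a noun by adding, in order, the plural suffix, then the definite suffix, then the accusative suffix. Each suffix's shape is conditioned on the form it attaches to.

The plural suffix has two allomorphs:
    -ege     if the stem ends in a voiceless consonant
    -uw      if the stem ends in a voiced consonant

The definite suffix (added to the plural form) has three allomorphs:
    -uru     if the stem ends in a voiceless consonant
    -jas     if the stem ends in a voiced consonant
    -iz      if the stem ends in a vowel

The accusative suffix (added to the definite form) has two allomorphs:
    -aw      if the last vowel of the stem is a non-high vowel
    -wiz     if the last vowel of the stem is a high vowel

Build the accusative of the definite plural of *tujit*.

The final consonant of *tujit* is /t/, which is voiceless, so the plural suffix is -ege, giving *tujitege*.
The plural form *tujitege* — final sound /e/ (a vowel) → -iz → *tujitegeiz*.
The last vowel of the definite form *tujitegeiz* is /i/, which is a high vowel, so the accusative suffix is -wiz, giving *tujitegeizwiz*.

tujitegeizwiz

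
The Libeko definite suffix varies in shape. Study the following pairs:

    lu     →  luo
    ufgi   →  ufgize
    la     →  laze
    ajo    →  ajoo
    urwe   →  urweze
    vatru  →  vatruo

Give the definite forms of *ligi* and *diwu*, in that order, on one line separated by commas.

ligize, diwuo

Looking at the last vowel of each stem: -o when the last vowel of the stem is a rounded vowel (*lu*, *ajo*, *vatru*); -ze when the last vowel of the stem is an unrounded vowel (*ufgi*, *la*, *urwe*).
*ligi*: last vowel = /i/, an unrounded vowel → -ze → *ligize*.
The last vowel of *diwu* is /u/, which is a rounded vowel, so the suffix is -o, giving *diwuo*.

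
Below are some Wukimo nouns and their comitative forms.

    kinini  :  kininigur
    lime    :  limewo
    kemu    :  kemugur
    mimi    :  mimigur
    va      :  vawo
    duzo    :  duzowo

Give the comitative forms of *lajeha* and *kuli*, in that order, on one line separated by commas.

The pattern is height harmony: -gur when the last vowel of the stem is a high vowel (*kinini*, *kemu*, *mimi*); -wo when the last vowel of the stem is a non-high vowel (*lime*, *va*, *duzo*).
*lajeha* — last vowel /a/ (a non-high vowel) → -wo → *lajehawo*.
Since the last vowel of *kuli* is /i/ (a high vowel), it takes -gur, giving *kuligur*.

lajehawo, kuligur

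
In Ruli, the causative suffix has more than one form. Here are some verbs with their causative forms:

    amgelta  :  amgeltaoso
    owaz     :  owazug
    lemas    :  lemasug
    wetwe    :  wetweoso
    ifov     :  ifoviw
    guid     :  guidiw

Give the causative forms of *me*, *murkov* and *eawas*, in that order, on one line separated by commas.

meoso, murkoviw, eawasug

Looking at the final sound of each stem: -ug when the stem ends in a sibilant (*owaz*, *lemas*); -iw when the stem ends in a non-sibilant consonant (*ifov*, *guid*); -oso when the stem ends in a vowel (*amgelta*, *wetwe*).
Since the final sound of *me* is /e/ (a vowel), it takes -oso, giving *meoso*.
*murkov* — final sound /v/ (a non-sibilant consonant) → -iw → *murkoviw*.
*eawas*: final sound = /s/, a sibilant → -ug → *eawasug*.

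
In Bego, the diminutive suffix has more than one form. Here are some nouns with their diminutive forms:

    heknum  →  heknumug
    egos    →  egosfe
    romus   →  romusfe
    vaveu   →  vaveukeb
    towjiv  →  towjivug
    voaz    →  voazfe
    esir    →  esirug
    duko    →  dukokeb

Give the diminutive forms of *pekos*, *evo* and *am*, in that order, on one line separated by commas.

pekosfe, evokeb, amug

Looking at the final sound of each stem: -fe when the stem ends in a sibilant (*egos*, *romus*, *voaz*); -ug when the stem ends in a non-sibilant consonant (*heknum*, *towjiv*, *esir*); -keb when the stem ends in a vowel (*vaveu*, *duko*).
Since the final sound of *pekos* is /s/ (a sibilant), it takes -fe, giving *pekosfe*.
Since the final sound of *evo* is /o/ (a vowel), it takes -keb, giving *evokeb*.
The final sound of *am* is /m/, which is a non-sibilant consonant, so the suffix is -ug, giving *amug*.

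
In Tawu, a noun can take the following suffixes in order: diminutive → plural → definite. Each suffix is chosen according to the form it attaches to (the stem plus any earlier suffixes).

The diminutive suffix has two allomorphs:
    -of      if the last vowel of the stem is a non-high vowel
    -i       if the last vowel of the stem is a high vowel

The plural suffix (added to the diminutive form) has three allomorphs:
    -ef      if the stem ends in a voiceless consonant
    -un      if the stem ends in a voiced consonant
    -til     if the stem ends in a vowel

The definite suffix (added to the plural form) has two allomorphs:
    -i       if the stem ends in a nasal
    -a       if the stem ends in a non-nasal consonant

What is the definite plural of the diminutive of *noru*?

noruitila

Since the last vowel of *noru* is /u/ (a high vowel), it takes -i, giving *norui*.
The final sound of the diminutive form *norui* is /i/, which is a vowel, so the plural suffix is -til, giving *noruitil*.
The plural form *noruitil* — final consonant /l/ (non-nasal) → -a → *noruitila*.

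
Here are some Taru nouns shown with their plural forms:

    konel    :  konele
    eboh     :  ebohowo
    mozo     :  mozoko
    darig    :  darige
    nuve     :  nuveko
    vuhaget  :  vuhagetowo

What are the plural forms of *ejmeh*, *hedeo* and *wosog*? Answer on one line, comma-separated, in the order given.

The alternation tracks the final sound of the stem — -owo when the stem ends in a voiceless consonant (*eboh*, *vuhaget*); -e when the stem ends in a voiced consonant (*konel*, *darig*); -ko when the stem ends in a vowel (*mozo*, *nuve*).
*ejmeh*: final sound = /h/, a voiceless consonant → -owo → *ejmehowo*.
*hedeo*: final sound = /o/, a vowel → -ko → *hedeoko*.
*wosog* — final sound /g/ (a voiced consonant) → -e → *wosoge*.

ejmehowo, hedeoko, wosoge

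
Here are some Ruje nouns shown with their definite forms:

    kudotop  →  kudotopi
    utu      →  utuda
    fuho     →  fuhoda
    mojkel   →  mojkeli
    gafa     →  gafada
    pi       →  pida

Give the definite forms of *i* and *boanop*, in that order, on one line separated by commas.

The alternation tracks the final sound of the stem — -i when the stem ends in a consonant (*kudotop*, *mojkel*); -da when the stem ends in a vowel (*utu*, *fuho*, *gafa*, *pi*).
*i* — final sound /i/ (a vowel) → -da → *ida*.
The final sound of *boanop* is /p/, which is a consonant, so the suffix is -i, giving *boanopi*.

ida, boanopi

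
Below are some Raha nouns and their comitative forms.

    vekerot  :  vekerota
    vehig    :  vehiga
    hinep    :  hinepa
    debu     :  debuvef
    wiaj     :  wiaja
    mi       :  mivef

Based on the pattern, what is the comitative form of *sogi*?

sogivef

Looking at the final sound of each stem: -a when the stem ends in a consonant (*vekerot*, *vehig*, *hinep*, *wiaj*); -vef when the stem ends in a vowel (*debu*, *mi*).
*sogi*: final sound = /i/, a vowel → -vef → *sogivef*.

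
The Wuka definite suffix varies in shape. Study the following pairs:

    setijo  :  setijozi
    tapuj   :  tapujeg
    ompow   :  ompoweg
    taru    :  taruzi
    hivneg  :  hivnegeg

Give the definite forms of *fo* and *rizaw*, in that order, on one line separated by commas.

The alternation tracks the final sound of the stem — -eg when the stem ends in a consonant (*tapuj*, *ompow*, *hivneg*); -zi when the stem ends in a vowel (*setijo*, *taru*).
*fo*: final sound = /o/, a vowel → -zi → *fozi*.
*rizaw*: final sound = /w/, a consonant → -eg → *rizaweg*.

fozi, rizaweg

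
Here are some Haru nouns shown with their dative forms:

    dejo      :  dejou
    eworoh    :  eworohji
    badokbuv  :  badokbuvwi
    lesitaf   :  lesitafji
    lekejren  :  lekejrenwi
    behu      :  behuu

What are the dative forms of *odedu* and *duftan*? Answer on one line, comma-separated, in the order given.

odeduu, duftanwi

The pattern is voicing of the final sound: -ji when the stem ends in a voiceless consonant (*eworoh*, *lesitaf*); -wi when the stem ends in a voiced consonant (*badokbuv*, *lekejren*); -u when the stem ends in a vowel (*dejo*, *behu*).
*odedu*: final sound = /u/, a vowel → -u → *odeduu*.
Since the final sound of *duftan* is /n/ (a voiced consonant), it takes -wi, giving *duftanwi*.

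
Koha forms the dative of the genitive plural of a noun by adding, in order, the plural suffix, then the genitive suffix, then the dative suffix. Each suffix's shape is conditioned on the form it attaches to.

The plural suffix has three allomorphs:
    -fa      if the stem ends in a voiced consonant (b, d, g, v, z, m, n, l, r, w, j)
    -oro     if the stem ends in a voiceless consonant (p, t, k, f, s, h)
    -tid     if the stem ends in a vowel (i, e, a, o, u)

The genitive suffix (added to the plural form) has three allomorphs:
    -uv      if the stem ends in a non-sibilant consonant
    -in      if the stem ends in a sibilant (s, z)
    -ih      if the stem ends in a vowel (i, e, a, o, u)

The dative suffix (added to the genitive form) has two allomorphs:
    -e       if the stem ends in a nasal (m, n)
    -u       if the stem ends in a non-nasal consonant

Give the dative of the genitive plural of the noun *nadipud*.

The final sound of *nadipud* is /d/, which is a voiced consonant, so the plural suffix is -fa, giving *nadipudfa*.
The plural form *nadipudfa* — final sound /a/ (a vowel) → -ih → *nadipudfaih*.
The genitive form *nadipudfaih*: final consonant = /h/, non-nasal → -u → *nadipudfaihu*.

nadipudfaihu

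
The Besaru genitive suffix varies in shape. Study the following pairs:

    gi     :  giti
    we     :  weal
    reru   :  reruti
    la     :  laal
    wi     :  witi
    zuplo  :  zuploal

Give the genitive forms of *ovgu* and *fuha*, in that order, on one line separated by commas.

ovguti, fuhaal

Looking at the last vowel of each stem: -ti when the last vowel of the stem is a high vowel (*gi*, *reru*, *wi*); -al when the last vowel of the stem is a non-high vowel (*we*, *la*, *zuplo*).
The last vowel of *ovgu* is /u/, which is a high vowel, so the suffix is -ti, giving *ovguti*.
*fuha* — last vowel /a/ (a non-high vowel) → -al → *fuhaal*.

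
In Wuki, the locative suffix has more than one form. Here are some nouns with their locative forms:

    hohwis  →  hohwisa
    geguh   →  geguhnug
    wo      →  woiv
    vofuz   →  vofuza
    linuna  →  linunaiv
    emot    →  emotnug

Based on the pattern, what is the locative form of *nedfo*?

The pattern is sibilance of the final sound: -a when the stem ends in a sibilant (*hohwis*, *vofuz*); -nug when the stem ends in a non-sibilant consonant (*geguh*, *emot*); -iv when the stem ends in a vowel (*wo*, *linuna*).
*nedfo* — final sound /o/ (a vowel) → -iv → *nedfoiv*.

nedfoiv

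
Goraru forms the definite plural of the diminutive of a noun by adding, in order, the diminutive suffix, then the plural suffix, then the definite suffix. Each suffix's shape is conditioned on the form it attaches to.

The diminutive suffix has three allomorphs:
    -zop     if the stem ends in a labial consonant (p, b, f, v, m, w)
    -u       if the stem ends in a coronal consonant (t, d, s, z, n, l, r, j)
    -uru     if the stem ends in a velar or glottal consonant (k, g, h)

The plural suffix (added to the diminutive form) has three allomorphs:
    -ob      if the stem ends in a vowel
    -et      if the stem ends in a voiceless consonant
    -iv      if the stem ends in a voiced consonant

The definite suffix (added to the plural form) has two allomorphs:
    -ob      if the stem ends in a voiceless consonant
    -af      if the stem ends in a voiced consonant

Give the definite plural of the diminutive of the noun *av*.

The final consonant of *av* is /v/, which is labial, so the diminutive suffix is -zop, giving *avzop*.
Since the final sound of the diminutive form *avzop* is /p/ (a voiceless consonant), it takes -et, giving *avzopet*.
The final consonant of the plural form *avzopet* is /t/, which is voiceless, so the definite suffix is -ob, giving *avzopetob*.

avzopetob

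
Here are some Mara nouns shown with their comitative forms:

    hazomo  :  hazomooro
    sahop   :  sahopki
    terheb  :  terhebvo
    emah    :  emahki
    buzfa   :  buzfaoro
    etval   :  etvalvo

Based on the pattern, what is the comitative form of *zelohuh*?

zelohuhki

The suffix is conditioned by the final sound: -ki when the stem ends in a voiceless consonant (*sahop*, *emah*); -vo when the stem ends in a voiced consonant (*terheb*, *etval*); -oro when the stem ends in a vowel (*hazomo*, *buzfa*).
The final sound of *zelohuh* is /h/, which is a voiceless consonant, so the suffix is -ki, giving *zelohuhki*.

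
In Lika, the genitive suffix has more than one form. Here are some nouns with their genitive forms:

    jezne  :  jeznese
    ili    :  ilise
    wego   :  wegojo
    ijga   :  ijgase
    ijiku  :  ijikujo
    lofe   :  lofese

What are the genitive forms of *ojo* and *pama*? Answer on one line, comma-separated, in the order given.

The suffix is conditioned by the last vowel: -jo when the last vowel of the stem is a rounded vowel (*wego*, *ijiku*); -se when the last vowel of the stem is an unrounded vowel (*jezne*, *ili*, *ijga*, *lofe*).
Since the last vowel of *ojo* is /o/ (a rounded vowel), it takes -jo, giving *ojojo*.
Since the last vowel of *pama* is /a/ (an unrounded vowel), it takes -se, giving *pamase*.

ojojo, pamase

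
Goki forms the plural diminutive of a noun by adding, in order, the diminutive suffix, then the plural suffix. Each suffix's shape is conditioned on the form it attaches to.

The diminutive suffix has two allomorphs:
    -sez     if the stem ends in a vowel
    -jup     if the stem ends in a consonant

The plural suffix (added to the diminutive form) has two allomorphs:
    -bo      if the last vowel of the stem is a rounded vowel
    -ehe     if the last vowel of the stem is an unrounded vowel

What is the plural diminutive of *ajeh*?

*ajeh* — final sound /h/ (a consonant) → -jup → *ajehjup*.
Since the last vowel of the diminutive form *ajehjup* is /u/ (a rounded vowel), it takes -bo, giving *ajehjupbo*.

ajehjupbo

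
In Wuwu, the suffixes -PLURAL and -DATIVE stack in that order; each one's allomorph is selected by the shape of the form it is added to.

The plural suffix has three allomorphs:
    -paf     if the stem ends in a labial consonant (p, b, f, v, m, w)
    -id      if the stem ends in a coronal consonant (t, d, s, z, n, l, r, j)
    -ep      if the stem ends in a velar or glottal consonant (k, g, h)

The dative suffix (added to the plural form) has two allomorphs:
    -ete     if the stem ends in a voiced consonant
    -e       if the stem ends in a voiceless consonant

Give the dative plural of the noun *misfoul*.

*misfoul* — final consonant /l/ (coronal) → -id → *misfoulid*.
Since the final consonant of the plural form *misfoulid* is /d/ (voiced), it takes -ete, giving *misfoulidete*.

misfoulidete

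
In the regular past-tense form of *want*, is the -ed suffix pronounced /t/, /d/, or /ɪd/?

/ɪd/

The stem *want* ends in /t/ or /d/.
The -ed suffix is realized as /ɪd/ after /t, d/; as /t/ after other voiceless consonants; and as /d/ after other voiced sounds.
So -ed on *want* is pronounced /ɪd/.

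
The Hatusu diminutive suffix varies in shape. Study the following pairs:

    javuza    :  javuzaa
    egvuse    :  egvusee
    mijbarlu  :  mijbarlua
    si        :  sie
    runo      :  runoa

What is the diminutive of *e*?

ee

Looking at the last vowel of each stem: -e when the last vowel of the stem is a front vowel (*egvuse*, *si*); -a when the last vowel of the stem is a back vowel (*javuza*, *mijbarlu*, *runo*).
*e* — last vowel /e/ (a front vowel) → -e → *ee*.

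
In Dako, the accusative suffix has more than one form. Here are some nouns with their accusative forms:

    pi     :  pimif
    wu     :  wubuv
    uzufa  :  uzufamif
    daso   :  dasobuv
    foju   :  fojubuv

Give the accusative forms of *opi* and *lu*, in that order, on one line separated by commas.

The suffix is conditioned by the last vowel: -buv when the last vowel of the stem is a rounded vowel (*wu*, *daso*, *foju*); -mif when the last vowel of the stem is an unrounded vowel (*pi*, *uzufa*).
*opi* — last vowel /i/ (an unrounded vowel) → -mif → *opimif*.
Since the last vowel of *lu* is /u/ (a rounded vowel), it takes -buv, giving *lubuv*.

opimif, lubuv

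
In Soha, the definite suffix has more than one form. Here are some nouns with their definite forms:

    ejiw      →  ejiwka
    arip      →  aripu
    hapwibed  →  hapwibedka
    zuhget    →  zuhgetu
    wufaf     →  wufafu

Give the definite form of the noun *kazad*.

kazadka

Looking at the final consonant of each stem: -u when the stem ends in a voiceless consonant (*arip*, *zuhget*, *wufaf*); -ka when the stem ends in a voiced consonant (*ejiw*, *hapwibed*).
The final consonant of *kazad* is /d/, which is voiced, so the suffix is -ka, giving *kazadka*.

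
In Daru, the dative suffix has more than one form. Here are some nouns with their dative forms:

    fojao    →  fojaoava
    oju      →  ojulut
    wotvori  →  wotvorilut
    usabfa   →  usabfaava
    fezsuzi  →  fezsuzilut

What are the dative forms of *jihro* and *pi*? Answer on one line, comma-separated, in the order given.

jihroava, pilut

The alternation tracks the last vowel of the stem — -lut when the last vowel of the stem is a high vowel (*oju*, *wotvori*, *fezsuzi*); -ava when the last vowel of the stem is a non-high vowel (*fojao*, *usabfa*).
Since the last vowel of *jihro* is /o/ (a non-high vowel), it takes -ava, giving *jihroava*.
*pi*: last vowel = /i/, a high vowel → -lut → *pilut*.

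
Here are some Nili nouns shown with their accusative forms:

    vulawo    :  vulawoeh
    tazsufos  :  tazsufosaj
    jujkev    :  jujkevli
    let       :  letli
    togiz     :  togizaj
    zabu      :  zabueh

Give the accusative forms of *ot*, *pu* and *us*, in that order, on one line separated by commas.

otli, pueh, usaj

Looking at the final sound of each stem: -aj when the stem ends in a sibilant (*tazsufos*, *togiz*); -li when the stem ends in a non-sibilant consonant (*jujkev*, *let*); -eh when the stem ends in a vowel (*vulawo*, *zabu*).
*ot*: final sound = /t/, a non-sibilant consonant → -li → *otli*.
*pu* — final sound /u/ (a vowel) → -eh → *pueh*.
The final sound of *us* is /s/, which is a sibilant, so the suffix is -aj, giving *usaj*.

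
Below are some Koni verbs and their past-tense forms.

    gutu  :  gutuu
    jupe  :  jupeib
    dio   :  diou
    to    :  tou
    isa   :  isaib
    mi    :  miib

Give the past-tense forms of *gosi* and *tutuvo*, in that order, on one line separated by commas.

The alternation tracks the last vowel of the stem — -u when the last vowel of the stem is a rounded vowel (*gutu*, *dio*, *to*); -ib when the last vowel of the stem is an unrounded vowel (*jupe*, *isa*, *mi*).
Since the last vowel of *gosi* is /i/ (an unrounded vowel), it takes -ib, giving *gosiib*.
The last vowel of *tutuvo* is /o/, which is a rounded vowel, so the suffix is -u, giving *tutuvou*.

gosiib, tutuvou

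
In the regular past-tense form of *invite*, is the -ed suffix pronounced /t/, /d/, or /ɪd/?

The stem *invite* ends in /t/ or /d/.
The -ed suffix is realized as /ɪd/ after /t, d/; as /t/ after other voiceless consonants; and as /d/ after other voiced sounds.
So -ed on *invite* is pronounced /ɪd/.

/ɪd/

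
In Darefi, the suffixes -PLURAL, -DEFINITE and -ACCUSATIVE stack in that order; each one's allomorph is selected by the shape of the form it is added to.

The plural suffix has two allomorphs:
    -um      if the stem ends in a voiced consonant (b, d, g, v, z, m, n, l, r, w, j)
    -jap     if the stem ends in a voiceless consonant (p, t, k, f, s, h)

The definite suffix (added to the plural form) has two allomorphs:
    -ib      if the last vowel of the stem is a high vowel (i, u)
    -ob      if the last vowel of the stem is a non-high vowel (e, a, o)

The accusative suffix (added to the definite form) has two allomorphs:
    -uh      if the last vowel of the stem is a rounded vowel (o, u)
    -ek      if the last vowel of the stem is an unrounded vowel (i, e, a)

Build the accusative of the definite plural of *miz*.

The final consonant of *miz* is /z/, which is voiced, so the plural suffix is -um, giving *mizum*.
The plural form *mizum* — last vowel /u/ (a high vowel) → -ib → *mizumib*.
The last vowel of the definite form *mizumib* is /i/, which is an unrounded vowel, so the accusative suffix is -ek, giving *mizumibek*.

mizumibek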